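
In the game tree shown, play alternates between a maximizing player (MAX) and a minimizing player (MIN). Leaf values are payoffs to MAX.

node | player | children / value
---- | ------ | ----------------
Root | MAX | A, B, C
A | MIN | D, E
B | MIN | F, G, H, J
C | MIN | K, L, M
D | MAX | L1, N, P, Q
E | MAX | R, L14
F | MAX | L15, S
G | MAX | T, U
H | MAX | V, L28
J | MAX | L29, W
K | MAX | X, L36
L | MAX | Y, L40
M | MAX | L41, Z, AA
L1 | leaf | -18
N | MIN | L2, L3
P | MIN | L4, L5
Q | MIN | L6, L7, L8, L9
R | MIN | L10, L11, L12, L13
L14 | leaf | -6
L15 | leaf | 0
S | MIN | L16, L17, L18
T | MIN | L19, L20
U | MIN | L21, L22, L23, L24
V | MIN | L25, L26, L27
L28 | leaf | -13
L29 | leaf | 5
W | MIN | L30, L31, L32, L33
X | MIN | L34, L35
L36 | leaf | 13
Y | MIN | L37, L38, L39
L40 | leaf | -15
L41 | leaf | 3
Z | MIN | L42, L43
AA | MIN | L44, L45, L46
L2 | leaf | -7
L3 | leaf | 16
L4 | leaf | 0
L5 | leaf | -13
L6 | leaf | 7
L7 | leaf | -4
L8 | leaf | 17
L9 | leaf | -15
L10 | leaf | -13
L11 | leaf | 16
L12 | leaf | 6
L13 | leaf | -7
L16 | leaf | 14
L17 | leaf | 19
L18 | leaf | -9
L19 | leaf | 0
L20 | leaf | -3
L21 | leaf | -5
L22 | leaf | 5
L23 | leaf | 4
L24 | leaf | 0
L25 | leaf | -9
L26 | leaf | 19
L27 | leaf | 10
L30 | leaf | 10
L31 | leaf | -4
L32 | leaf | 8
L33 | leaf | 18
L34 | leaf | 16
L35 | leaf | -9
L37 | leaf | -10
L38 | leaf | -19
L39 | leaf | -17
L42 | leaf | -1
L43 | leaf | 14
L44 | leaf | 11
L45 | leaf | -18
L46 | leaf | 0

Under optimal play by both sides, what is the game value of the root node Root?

N (MIN): min(-7, 16) = -7
P (MIN): min(0, -13) = -13
Q (MIN): min(7, -4, 17, -15) = -15
D (MAX): max(-18, -7, -13, -15) = -7
R (MIN): min(-13, 16, 6, -7) = -13
E (MAX): max(-13, -6) = -6
A (MIN): min(-7, -6) = -7
S (MIN): min(14, 19, -9) = -9
F (MAX): max(0, -9) = 0
T (MIN): min(0, -3) = -3
U (MIN): min(-5, 5, 4, 0) = -5
G (MAX): max(-3, -5) = -3
V (MIN): min(-9, 19, 10) = -9
H (MAX): max(-9, -13) = -9
W (MIN): min(10, -4, 8, 18) = -4
J (MAX): max(5, -4) = 5
B (MIN): min(0, -3, -9, 5) = -9
X (MIN): min(16, -9) = -9
K (MAX): max(-9, 13) = 13
Y (MIN): min(-10, -19, -17) = -19
L (MAX): max(-19, -15) = -15
Z (MIN): min(-1, 14) = -1
AA (MIN): min(11, -18, 0) = -18
M (MAX): max(3, -1, -18) = 3
C (MIN): min(13, -15, 3) = -15
Root (MAX): max(-7, -9, -15) = -7

-7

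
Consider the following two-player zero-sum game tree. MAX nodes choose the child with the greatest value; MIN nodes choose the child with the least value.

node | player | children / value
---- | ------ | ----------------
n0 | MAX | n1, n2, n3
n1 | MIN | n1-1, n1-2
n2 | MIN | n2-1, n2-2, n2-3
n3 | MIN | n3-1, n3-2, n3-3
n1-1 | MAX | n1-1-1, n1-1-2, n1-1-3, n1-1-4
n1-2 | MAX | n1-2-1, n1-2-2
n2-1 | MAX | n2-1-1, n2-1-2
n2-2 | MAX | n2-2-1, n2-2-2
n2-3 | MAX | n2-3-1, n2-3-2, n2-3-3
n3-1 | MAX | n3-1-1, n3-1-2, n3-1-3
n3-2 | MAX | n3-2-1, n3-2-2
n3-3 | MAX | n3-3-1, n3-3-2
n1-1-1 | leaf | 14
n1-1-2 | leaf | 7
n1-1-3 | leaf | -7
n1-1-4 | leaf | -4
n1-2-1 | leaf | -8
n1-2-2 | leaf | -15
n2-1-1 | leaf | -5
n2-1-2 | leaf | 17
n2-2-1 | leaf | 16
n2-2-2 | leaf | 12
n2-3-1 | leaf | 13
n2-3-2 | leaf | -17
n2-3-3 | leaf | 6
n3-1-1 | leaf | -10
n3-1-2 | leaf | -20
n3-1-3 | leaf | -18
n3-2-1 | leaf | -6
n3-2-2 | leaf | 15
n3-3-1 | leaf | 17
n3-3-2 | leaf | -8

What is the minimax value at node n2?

13

n2-1 (MAX): max(-5, 17) = 17
n2-2 (MAX): max(16, 12) = 16
n2-3 (MAX): max(13, -17, 6) = 13
n2 (MIN): min(17, 16, 13) = 13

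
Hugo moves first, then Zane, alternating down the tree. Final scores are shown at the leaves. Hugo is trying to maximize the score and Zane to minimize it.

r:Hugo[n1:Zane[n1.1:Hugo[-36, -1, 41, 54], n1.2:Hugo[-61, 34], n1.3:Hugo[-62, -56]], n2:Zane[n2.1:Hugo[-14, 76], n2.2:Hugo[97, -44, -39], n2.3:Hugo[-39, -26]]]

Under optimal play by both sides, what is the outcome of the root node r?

-26

n1.1 (Hugo): max(-36, -1, 41, 54) = 54
n1.2 (Hugo): max(-61, 34) = 34
n1.3 (Hugo): max(-62, -56) = -56
n1 (Zane): min(54, 34, -56) = -56
n2.1 (Hugo): max(-14, 76) = 76
n2.2 (Hugo): max(97, -44, -39) = 97
n2.3 (Hugo): max(-39, -26) = -26
n2 (Zane): min(76, 97, -26) = -26
r (Hugo): max(-56, -26) = -26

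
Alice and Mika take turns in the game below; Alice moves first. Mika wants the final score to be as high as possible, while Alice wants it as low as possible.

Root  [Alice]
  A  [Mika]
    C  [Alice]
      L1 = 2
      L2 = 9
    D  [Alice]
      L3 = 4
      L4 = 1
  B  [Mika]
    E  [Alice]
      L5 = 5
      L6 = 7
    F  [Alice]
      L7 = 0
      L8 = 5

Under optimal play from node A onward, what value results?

2

C (Alice): min(2, 9) = 2
D (Alice): min(4, 1) = 1
A (Mika): max(2, 1) = 2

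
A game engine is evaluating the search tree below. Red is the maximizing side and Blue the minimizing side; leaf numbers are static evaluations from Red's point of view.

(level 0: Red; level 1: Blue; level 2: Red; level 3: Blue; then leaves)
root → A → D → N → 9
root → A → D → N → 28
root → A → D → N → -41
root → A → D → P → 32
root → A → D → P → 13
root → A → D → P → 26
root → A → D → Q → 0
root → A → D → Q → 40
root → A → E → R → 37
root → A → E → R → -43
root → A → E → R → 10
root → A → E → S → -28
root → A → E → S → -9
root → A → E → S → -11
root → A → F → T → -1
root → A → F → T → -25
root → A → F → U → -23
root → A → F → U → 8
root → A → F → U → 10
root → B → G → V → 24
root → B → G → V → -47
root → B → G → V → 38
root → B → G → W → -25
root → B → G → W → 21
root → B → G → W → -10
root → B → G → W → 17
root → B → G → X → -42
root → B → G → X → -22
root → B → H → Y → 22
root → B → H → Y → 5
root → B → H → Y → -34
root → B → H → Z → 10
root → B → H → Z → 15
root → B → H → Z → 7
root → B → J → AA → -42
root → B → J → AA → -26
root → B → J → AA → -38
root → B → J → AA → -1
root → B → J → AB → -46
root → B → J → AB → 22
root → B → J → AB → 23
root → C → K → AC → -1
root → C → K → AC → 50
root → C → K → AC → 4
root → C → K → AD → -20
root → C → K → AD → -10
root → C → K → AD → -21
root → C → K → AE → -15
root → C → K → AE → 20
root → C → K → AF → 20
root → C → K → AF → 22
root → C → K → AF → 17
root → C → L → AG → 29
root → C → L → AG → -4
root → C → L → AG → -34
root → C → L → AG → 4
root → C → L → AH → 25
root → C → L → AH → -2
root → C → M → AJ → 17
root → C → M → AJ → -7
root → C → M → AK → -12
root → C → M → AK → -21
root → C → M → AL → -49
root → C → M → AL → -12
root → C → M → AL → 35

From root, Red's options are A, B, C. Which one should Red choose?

C

N (Blue): min(9, 28, -41) = -41
P (Blue): min(32, 13, 26) = 13
Q (Blue): min(0, 40) = 0
D (Red): max(-41, 13, 0) = 13
R (Blue): min(37, -43, 10) = -43
S (Blue): min(-28, -9, -11) = -28
E (Red): max(-43, -28) = -28
T (Blue): min(-1, -25) = -25
U (Blue): min(-23, 8, 10) = -23
F (Red): max(-25, -23) = -23
A (Blue): min(13, -28, -23) = -28
V (Blue): min(24, -47, 38) = -47
W (Blue): min(-25, 21, -10, 17) = -25
X (Blue): min(-42, -22) = -42
G (Red): max(-47, -25, -42) = -25
Y (Blue): min(22, 5, -34) = -34
Z (Blue): min(10, 15, 7) = 7
H (Red): max(-34, 7) = 7
AA (Blue): min(-42, -26, -38, -1) = -42
AB (Blue): min(-46, 22, 23) = -46
J (Red): max(-42, -46) = -42
B (Blue): min(-25, 7, -42) = -42
AC (Blue): min(-1, 50, 4) = -1
AD (Blue): min(-20, -10, -21) = -21
AE (Blue): min(-15, 20) = -15
AF (Blue): min(20, 22, 17) = 17
K (Red): max(-1, -21, -15, 17) = 17
AG (Blue): min(29, -4, -34, 4) = -34
AH (Blue): min(25, -2) = -2
L (Red): max(-34, -2) = -2
AJ (Blue): min(17, -7) = -7
AK (Blue): min(-12, -21) = -21
AL (Blue): min(-49, -12, 35) = -49
M (Red): max(-7, -21, -49) = -7
C (Blue): min(17, -2, -7) = -7
root (Red): max(-28, -42, -7) = -7
Red at root wants the highest of {A=-28, B=-42, C=-7}, so chooses C.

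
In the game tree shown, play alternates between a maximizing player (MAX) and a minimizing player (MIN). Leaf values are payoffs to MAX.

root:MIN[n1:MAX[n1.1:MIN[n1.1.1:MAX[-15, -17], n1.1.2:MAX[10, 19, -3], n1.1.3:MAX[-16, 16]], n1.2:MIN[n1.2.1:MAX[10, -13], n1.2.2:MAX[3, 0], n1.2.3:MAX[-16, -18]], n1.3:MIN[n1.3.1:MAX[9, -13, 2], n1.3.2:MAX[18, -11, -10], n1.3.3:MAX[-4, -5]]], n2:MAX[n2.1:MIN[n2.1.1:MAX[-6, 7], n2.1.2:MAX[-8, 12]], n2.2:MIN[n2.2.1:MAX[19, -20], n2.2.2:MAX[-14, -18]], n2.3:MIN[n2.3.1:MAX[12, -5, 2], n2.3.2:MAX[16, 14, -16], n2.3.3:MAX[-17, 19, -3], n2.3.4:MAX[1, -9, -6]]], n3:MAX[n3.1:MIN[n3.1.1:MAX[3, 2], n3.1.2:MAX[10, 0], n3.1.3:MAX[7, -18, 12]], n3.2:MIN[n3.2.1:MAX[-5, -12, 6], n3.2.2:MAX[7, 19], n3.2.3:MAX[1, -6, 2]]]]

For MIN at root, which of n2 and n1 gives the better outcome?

n1

n2.1.1 (MAX): max(-6, 7) = 7
n2.1.2 (MAX): max(-8, 12) = 12
n2.1 (MIN): min(7, 12) = 7
n2.2.1 (MAX): max(19, -20) = 19
n2.2.2 (MAX): max(-14, -18) = -14
n2.2 (MIN): min(19, -14) = -14
n2.3.1 (MAX): max(12, -5, 2) = 12
n2.3.2 (MAX): max(16, 14, -16) = 16
n2.3.3 (MAX): max(-17, 19, -3) = 19
n2.3.4 (MAX): max(1, -9, -6) = 1
n2.3 (MIN): min(12, 16, 19, 1) = 1
n2 (MAX): max(7, -14, 1) = 7
n1.1.1 (MAX): max(-15, -17) = -15
n1.1.2 (MAX): max(10, 19, -3) = 19
n1.1.3 (MAX): max(-16, 16) = 16
n1.1 (MIN): min(-15, 19, 16) = -15
n1.2.1 (MAX): max(10, -13) = 10
n1.2.2 (MAX): max(3, 0) = 3
n1.2.3 (MAX): max(-16, -18) = -16
n1.2 (MIN): min(10, 3, -16) = -16
n1.3.1 (MAX): max(9, -13, 2) = 9
n1.3.2 (MAX): max(18, -11, -10) = 18
n1.3.3 (MAX): max(-4, -5) = -4
n1.3 (MIN): min(9, 18, -4) = -4
n1 (MAX): max(-15, -16, -4) = -4
MIN prefers the lower value; n2=7, n1=-4. n1 is better since -4 < 7.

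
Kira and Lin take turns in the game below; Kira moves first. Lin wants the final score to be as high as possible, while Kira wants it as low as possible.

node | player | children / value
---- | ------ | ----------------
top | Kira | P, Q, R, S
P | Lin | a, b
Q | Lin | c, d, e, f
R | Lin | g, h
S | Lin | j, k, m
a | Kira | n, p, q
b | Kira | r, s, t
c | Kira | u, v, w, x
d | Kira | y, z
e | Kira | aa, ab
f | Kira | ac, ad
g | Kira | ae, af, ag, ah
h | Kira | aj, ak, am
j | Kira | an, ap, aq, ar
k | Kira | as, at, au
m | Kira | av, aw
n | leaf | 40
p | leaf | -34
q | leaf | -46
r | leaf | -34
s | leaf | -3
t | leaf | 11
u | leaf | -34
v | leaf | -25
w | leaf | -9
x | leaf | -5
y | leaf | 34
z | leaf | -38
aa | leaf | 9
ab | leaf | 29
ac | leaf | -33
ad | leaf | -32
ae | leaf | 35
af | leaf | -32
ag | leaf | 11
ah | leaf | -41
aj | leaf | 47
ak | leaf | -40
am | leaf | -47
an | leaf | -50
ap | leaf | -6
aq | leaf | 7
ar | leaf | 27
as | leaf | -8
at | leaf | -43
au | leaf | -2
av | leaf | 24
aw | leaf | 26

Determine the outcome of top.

a (Kira): min(40, -34, -46) = -46
b (Kira): min(-34, -3, 11) = -34
P (Lin): max(-46, -34) = -34
c (Kira): min(-34, -25, -9, -5) = -34
d (Kira): min(34, -38) = -38
e (Kira): min(9, 29) = 9
f (Kira): min(-33, -32) = -33
Q (Lin): max(-34, -38, 9, -33) = 9
g (Kira): min(35, -32, 11, -41) = -41
h (Kira): min(47, -40, -47) = -47
R (Lin): max(-41, -47) = -41
j (Kira): min(-50, -6, 7, 27) = -50
k (Kira): min(-8, -43, -2) = -43
m (Kira): min(24, 26) = 24
S (Lin): max(-50, -43, 24) = 24
top (Kira): min(-34, 9, -41, 24) = -41

-41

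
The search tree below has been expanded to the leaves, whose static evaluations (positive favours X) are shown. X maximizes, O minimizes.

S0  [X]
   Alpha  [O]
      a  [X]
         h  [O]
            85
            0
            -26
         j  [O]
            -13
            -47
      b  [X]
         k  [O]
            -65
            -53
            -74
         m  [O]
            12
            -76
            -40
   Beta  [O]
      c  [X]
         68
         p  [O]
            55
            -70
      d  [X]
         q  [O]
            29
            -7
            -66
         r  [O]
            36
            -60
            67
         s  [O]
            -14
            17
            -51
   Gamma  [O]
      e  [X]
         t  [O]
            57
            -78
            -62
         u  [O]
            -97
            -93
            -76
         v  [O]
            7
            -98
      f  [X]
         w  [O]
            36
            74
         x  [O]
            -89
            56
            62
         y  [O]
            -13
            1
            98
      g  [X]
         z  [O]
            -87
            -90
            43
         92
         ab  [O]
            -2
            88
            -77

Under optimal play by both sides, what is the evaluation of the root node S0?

-51

h (O): min(85, 0, -26) = -26
j (O): min(-13, -47) = -47
a (X): max(-26, -47) = -26
k (O): min(-65, -53, -74) = -74
m (O): min(12, -76, -40) = -76
b (X): max(-74, -76) = -74
Alpha (O): min(-26, -74) = -74
p (O): min(55, -70) = -70
c (X): max(68, -70) = 68
q (O): min(29, -7, -66) = -66
r (O): min(36, -60, 67) = -60
s (O): min(-14, 17, -51) = -51
d (X): max(-66, -60, -51) = -51
Beta (O): min(68, -51) = -51
t (O): min(57, -78, -62) = -78
u (O): min(-97, -93, -76) = -97
v (O): min(7, -98) = -98
e (X): max(-78, -97, -98) = -78
w (O): min(36, 74) = 36
x (O): min(-89, 56, 62) = -89
y (O): min(-13, 1, 98) = -13
f (X): max(36, -89, -13) = 36
z (O): min(-87, -90, 43) = -90
ab (O): min(-2, 88, -77) = -77
g (X): max(-90, 92, -77) = 92
Gamma (O): min(-78, 36, 92) = -78
S0 (X): max(-74, -51, -78) = -51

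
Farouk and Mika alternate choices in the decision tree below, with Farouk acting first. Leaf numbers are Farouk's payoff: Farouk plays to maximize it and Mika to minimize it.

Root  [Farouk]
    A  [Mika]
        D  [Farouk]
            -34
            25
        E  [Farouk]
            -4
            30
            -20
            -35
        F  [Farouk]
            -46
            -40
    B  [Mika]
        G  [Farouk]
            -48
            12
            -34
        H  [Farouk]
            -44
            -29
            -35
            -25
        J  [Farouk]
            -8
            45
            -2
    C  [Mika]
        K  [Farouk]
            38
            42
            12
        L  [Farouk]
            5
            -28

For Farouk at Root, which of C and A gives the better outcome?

C

K (Farouk): max(38, 42, 12) = 42
L (Farouk): max(5, -28) = 5
C (Mika): min(42, 5) = 5
D (Farouk): max(-34, 25) = 25
E (Farouk): max(-4, 30, -20, -35) = 30
F (Farouk): max(-46, -40) = -40
A (Mika): min(25, 30, -40) = -40
Farouk prefers the higher value; C=5, A=-40. C is better since 5 > -40.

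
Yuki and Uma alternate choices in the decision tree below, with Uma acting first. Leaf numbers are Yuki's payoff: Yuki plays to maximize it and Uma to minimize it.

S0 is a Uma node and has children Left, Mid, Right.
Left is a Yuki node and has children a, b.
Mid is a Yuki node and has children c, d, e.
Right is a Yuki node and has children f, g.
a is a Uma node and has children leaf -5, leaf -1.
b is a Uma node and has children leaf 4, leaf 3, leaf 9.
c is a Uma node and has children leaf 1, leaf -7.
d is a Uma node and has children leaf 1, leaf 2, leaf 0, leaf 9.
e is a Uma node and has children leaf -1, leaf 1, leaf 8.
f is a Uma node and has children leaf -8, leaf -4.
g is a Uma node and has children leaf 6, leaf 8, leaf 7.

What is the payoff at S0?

0

a (Uma): min(-5, -1) = -5
b (Uma): min(4, 3, 9) = 3
Left (Yuki): max(-5, 3) = 3
c (Uma): min(1, -7) = -7
d (Uma): min(1, 2, 0, 9) = 0
e (Uma): min(-1, 1, 8) = -1
Mid (Yuki): max(-7, 0, -1) = 0
f (Uma): min(-8, -4) = -8
g (Uma): min(6, 8, 7) = 6
Right (Yuki): max(-8, 6) = 6
S0 (Uma): min(3, 0, 6) = 0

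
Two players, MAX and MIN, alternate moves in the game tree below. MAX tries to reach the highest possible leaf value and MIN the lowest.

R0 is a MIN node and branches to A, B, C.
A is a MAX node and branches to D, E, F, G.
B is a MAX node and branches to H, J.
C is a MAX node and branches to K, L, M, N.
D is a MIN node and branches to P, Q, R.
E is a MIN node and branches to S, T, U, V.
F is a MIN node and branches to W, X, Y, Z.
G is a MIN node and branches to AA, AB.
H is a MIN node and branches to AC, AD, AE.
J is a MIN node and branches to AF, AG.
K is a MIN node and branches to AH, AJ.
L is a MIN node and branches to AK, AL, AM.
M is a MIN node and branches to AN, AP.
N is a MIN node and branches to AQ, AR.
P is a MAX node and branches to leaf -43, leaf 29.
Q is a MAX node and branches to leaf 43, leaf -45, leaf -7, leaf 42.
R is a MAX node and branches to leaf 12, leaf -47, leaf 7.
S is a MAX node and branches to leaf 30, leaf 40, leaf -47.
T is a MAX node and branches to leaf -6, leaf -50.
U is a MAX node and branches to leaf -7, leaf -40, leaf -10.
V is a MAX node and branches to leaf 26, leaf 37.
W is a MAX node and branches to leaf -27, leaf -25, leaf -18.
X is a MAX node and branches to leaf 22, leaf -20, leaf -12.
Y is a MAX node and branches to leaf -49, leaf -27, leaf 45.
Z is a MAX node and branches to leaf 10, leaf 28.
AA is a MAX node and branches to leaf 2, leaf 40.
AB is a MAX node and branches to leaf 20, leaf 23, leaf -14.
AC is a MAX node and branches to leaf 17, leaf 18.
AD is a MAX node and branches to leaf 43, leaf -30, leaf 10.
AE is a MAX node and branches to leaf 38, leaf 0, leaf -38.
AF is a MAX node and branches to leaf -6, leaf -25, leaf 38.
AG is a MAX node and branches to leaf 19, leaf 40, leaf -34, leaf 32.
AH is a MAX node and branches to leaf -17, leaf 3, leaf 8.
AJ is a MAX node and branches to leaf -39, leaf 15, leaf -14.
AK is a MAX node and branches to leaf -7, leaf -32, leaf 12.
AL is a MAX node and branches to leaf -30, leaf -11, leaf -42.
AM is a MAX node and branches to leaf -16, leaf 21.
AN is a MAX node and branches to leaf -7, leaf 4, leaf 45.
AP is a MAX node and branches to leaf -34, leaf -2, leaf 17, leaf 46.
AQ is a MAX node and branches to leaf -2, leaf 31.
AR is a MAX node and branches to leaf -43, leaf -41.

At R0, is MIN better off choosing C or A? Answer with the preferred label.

AH (MAX): max(-17, 3, 8) = 8
AJ (MAX): max(-39, 15, -14) = 15
K (MIN): min(8, 15) = 8
AK (MAX): max(-7, -32, 12) = 12
AL (MAX): max(-30, -11, -42) = -11
AM (MAX): max(-16, 21) = 21
L (MIN): min(12, -11, 21) = -11
AN (MAX): max(-7, 4, 45) = 45
AP (MAX): max(-34, -2, 17, 46) = 46
M (MIN): min(45, 46) = 45
AQ (MAX): max(-2, 31) = 31
AR (MAX): max(-43, -41) = -41
N (MIN): min(31, -41) = -41
C (MAX): max(8, -11, 45, -41) = 45
P (MAX): max(-43, 29) = 29
Q (MAX): max(43, -45, -7, 42) = 43
R (MAX): max(12, -47, 7) = 12
D (MIN): min(29, 43, 12) = 12
S (MAX): max(30, 40, -47) = 40
T (MAX): max(-6, -50) = -6
U (MAX): max(-7, -40, -10) = -7
V (MAX): max(26, 37) = 37
E (MIN): min(40, -6, -7, 37) = -7
W (MAX): max(-27, -25, -18) = -18
X (MAX): max(22, -20, -12) = 22
Y (MAX): max(-49, -27, 45) = 45
Z (MAX): max(10, 28) = 28
F (MIN): min(-18, 22, 45, 28) = -18
AA (MAX): max(2, 40) = 40
AB (MAX): max(20, 23, -14) = 23
G (MIN): min(40, 23) = 23
A (MAX): max(12, -7, -18, 23) = 23
MIN prefers the lower value; C=45, A=23. A is better since 23 < 45.

A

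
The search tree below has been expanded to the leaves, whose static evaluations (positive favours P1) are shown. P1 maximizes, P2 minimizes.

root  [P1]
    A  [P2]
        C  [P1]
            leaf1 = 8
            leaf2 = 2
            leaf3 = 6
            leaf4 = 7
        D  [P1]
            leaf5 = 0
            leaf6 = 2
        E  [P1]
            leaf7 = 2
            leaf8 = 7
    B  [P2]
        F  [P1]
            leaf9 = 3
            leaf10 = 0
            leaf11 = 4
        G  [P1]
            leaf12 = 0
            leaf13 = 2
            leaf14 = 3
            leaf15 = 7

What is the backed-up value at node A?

C (P1): max(8, 2, 6, 7) = 8
D (P1): max(0, 2) = 2
E (P1): max(2, 7) = 7
A (P2): min(8, 2, 7) = 2

2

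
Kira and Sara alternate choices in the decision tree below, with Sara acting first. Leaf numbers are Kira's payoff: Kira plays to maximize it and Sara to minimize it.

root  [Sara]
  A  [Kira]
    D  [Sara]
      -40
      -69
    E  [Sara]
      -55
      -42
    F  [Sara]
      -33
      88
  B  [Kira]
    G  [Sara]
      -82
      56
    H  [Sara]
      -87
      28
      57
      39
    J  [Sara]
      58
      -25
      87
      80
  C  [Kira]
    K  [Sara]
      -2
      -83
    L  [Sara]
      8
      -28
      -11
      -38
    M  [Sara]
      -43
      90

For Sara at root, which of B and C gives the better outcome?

C

G (Sara): min(-82, 56) = -82
H (Sara): min(-87, 28, 57, 39) = -87
J (Sara): min(58, -25, 87, 80) = -25
B (Kira): max(-82, -87, -25) = -25
K (Sara): min(-2, -83) = -83
L (Sara): min(8, -28, -11, -38) = -38
M (Sara): min(-43, 90) = -43
C (Kira): max(-83, -38, -43) = -38
Sara prefers the lower value; B=-25, C=-38. C is better since -38 < -25.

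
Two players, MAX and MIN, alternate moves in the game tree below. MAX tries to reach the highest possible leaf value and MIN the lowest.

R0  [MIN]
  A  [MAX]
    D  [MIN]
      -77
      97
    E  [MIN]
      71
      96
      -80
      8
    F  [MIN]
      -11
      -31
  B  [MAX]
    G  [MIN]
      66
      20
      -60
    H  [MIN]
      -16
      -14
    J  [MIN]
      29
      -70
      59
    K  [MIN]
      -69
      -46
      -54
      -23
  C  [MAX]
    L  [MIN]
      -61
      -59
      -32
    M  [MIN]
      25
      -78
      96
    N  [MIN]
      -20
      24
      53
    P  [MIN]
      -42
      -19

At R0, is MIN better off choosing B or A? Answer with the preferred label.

A

G (MIN): min(66, 20, -60) = -60
H (MIN): min(-16, -14) = -16
J (MIN): min(29, -70, 59) = -70
K (MIN): min(-69, -46, -54, -23) = -69
B (MAX): max(-60, -16, -70, -69) = -16
D (MIN): min(-77, 97) = -77
E (MIN): min(71, 96, -80, 8) = -80
F (MIN): min(-11, -31) = -31
A (MAX): max(-77, -80, -31) = -31
MIN prefers the lower value; B=-16, A=-31. A is better since -31 < -16.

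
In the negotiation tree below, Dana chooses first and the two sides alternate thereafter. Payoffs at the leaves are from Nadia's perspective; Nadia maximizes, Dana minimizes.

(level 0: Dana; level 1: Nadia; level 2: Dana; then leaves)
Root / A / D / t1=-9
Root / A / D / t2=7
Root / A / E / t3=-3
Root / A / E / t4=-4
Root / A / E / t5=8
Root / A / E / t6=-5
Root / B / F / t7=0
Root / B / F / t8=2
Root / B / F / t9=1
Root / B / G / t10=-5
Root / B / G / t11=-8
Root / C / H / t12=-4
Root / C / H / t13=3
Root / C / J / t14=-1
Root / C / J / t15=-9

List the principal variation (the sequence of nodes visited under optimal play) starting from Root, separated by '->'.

Root -> A -> E -> t6

D (Dana): min(-9, 7) = -9
E (Dana): min(-3, -4, 8, -5) = -5
A (Nadia): max(-9, -5) = -5
F (Dana): min(0, 2, 1) = 0
G (Dana): min(-5, -8) = -8
B (Nadia): max(0, -8) = 0
H (Dana): min(-4, 3) = -4
J (Dana): min(-1, -9) = -9
C (Nadia): max(-4, -9) = -4
Root (Dana): min(-5, 0, -4) = -5
At Root, Dana picks A (lowest: -5).
At A, Nadia picks E (highest: -5).
At E, Dana picks t6 (lowest: -5).
Terminal value -5.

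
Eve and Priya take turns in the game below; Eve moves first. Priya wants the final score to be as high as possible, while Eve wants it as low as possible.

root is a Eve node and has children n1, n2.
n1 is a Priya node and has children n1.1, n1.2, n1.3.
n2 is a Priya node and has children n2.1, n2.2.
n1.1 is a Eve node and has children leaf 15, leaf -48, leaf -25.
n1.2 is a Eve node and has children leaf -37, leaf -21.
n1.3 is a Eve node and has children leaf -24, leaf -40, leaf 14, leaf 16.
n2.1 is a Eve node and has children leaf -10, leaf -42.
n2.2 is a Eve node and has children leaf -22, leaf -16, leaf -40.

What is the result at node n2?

-40

n2.1 (Eve): min(-10, -42) = -42
n2.2 (Eve): min(-22, -16, -40) = -40
n2 (Priya): max(-42, -40) = -40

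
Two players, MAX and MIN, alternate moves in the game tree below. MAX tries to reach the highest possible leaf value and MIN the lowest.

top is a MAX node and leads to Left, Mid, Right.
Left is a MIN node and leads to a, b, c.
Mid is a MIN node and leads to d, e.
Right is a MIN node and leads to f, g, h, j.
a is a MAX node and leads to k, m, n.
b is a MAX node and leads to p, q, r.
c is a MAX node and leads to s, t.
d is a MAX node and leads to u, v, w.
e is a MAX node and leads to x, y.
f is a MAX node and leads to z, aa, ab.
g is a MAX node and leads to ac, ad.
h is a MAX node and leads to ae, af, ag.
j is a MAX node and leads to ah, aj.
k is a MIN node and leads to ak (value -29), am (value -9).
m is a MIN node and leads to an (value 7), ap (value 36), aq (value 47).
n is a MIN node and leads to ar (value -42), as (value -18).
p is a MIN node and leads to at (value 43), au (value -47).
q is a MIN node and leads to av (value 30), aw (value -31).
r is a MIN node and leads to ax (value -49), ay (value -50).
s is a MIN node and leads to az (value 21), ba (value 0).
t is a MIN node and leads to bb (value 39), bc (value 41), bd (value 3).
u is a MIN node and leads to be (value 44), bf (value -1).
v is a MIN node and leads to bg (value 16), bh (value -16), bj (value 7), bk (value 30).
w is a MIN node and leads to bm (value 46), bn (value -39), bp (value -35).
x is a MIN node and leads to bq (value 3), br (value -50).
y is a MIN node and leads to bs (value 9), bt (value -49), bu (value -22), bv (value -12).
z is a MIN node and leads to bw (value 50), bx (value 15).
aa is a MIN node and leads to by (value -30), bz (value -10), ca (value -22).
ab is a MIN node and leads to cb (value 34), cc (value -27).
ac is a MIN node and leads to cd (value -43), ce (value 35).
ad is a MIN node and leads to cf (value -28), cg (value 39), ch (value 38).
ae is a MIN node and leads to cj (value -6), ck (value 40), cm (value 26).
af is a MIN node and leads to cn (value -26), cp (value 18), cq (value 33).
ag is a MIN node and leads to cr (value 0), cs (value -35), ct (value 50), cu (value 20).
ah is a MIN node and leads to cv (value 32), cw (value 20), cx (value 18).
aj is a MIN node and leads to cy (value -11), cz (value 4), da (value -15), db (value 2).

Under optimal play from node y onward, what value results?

y (MIN): min(9, -49, -22, -12) = -49

-49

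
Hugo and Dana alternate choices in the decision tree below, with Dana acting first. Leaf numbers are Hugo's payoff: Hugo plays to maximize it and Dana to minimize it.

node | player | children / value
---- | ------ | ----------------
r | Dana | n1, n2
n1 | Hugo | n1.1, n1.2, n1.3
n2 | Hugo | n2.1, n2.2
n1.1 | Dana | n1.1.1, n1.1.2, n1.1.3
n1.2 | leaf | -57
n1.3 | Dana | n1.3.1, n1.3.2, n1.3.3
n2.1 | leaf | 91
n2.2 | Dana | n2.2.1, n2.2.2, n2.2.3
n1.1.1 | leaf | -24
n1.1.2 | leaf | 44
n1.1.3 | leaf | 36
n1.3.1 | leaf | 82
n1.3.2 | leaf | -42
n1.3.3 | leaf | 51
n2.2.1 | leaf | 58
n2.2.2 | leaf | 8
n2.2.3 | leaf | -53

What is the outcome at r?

-24

n1.1 (Dana): min(-24, 44, 36) = -24
n1.3 (Dana): min(82, -42, 51) = -42
n1 (Hugo): max(-24, -57, -42) = -24
n2.2 (Dana): min(58, 8, -53) = -53
n2 (Hugo): max(91, -53) = 91
r (Dana): min(-24, 91) = -24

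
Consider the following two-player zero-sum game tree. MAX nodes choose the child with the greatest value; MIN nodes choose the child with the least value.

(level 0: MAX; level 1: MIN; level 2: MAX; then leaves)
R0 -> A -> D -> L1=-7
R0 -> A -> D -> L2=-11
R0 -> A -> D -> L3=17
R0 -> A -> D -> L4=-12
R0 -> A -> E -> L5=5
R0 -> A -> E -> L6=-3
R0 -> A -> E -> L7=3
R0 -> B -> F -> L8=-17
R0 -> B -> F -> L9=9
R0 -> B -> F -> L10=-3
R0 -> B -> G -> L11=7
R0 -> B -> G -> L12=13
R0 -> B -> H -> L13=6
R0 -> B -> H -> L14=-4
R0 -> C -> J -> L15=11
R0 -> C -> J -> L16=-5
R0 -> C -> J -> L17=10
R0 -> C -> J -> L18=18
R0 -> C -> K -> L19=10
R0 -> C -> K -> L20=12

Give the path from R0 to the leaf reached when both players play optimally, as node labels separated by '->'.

R0 -> C -> K -> L20

D (MAX): max(-7, -11, 17, -12) = 17
E (MAX): max(5, -3, 3) = 5
A (MIN): min(17, 5) = 5
F (MAX): max(-17, 9, -3) = 9
G (MAX): max(7, 13) = 13
H (MAX): max(6, -4) = 6
B (MIN): min(9, 13, 6) = 6
J (MAX): max(11, -5, 10, 18) = 18
K (MAX): max(10, 12) = 12
C (MIN): min(18, 12) = 12
R0 (MAX): max(5, 6, 12) = 12
At R0, MAX picks C (highest: 12).
At C, MIN picks K (lowest: 12).
At K, MAX picks L20 (highest: 12).
Terminal value 12.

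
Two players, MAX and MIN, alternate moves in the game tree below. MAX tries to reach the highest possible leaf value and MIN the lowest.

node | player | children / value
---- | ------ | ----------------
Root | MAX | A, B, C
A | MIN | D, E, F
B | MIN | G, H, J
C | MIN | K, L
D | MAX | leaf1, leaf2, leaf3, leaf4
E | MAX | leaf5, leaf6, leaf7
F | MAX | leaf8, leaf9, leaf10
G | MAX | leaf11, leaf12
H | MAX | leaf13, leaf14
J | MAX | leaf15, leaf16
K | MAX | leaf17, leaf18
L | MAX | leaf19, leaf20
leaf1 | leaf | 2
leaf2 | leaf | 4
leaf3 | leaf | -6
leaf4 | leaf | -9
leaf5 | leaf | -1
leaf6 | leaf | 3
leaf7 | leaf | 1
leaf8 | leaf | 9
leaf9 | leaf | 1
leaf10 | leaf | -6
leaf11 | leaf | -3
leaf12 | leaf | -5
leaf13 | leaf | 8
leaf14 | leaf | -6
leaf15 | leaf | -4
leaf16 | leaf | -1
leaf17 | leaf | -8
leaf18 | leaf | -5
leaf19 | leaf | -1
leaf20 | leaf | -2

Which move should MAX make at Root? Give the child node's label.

A

D (MAX): max(2, 4, -6, -9) = 4
E (MAX): max(-1, 3, 1) = 3
F (MAX): max(9, 1, -6) = 9
A (MIN): min(4, 3, 9) = 3
G (MAX): max(-3, -5) = -3
H (MAX): max(8, -6) = 8
J (MAX): max(-4, -1) = -1
B (MIN): min(-3, 8, -1) = -3
K (MAX): max(-8, -5) = -5
L (MAX): max(-1, -2) = -1
C (MIN): min(-5, -1) = -5
Root (MAX): max(3, -3, -5) = 3
MAX at Root wants the highest of {A=3, B=-3, C=-5}, so chooses A.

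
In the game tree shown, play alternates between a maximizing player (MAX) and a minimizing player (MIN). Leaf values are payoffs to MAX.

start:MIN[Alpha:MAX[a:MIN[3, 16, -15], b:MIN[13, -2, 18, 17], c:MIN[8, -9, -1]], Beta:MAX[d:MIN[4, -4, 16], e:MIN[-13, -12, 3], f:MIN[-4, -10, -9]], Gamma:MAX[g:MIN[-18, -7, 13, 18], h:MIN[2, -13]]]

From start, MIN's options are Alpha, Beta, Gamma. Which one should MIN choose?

Gamma

a (MIN): min(3, 16, -15) = -15
b (MIN): min(13, -2, 18, 17) = -2
c (MIN): min(8, -9, -1) = -9
Alpha (MAX): max(-15, -2, -9) = -2
d (MIN): min(4, -4, 16) = -4
e (MIN): min(-13, -12, 3) = -13
f (MIN): min(-4, -10, -9) = -10
Beta (MAX): max(-4, -13, -10) = -4
g (MIN): min(-18, -7, 13, 18) = -18
h (MIN): min(2, -13) = -13
Gamma (MAX): max(-18, -13) = -13
start (MIN): min(-2, -4, -13) = -13
MIN at start wants the lowest of {Alpha=-2, Beta=-4, Gamma=-13}, so chooses Gamma.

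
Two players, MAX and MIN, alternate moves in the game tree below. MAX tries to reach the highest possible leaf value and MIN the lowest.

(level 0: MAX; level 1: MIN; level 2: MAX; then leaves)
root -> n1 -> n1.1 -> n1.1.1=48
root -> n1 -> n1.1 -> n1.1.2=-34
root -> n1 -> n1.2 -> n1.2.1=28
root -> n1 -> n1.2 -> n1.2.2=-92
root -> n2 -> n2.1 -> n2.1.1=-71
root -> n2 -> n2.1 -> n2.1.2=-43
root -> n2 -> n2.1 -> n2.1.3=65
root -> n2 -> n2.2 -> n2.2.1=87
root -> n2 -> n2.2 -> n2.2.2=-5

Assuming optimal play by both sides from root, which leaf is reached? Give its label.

n2.1.3

n1.1 (MAX): max(48, -34) = 48
n1.2 (MAX): max(28, -92) = 28
n1 (MIN): min(48, 28) = 28
n2.1 (MAX): max(-71, -43, 65) = 65
n2.2 (MAX): max(87, -5) = 87
n2 (MIN): min(65, 87) = 65
root (MAX): max(28, 65) = 65
At root, MAX picks n2 (highest: 65).
At n2, MIN picks n2.1 (lowest: 65).
At n2.1, MAX picks n2.1.3 (highest: 65).
Terminal value 65.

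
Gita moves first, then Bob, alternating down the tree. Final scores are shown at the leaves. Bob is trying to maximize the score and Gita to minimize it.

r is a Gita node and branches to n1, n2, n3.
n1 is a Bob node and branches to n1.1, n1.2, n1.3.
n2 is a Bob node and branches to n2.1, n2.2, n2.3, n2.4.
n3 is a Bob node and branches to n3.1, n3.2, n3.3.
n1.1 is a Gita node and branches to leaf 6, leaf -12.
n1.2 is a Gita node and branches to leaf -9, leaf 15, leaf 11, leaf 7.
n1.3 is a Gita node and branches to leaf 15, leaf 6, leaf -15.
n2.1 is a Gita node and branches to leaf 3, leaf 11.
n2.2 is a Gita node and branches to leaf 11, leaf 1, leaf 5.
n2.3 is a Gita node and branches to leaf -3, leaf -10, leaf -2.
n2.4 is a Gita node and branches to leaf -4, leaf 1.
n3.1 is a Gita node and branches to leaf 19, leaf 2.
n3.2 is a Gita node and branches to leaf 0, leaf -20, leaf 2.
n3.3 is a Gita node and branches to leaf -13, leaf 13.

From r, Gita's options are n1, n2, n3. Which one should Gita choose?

n1.1 (Gita): min(6, -12) = -12
n1.2 (Gita): min(-9, 15, 11, 7) = -9
n1.3 (Gita): min(15, 6, -15) = -15
n1 (Bob): max(-12, -9, -15) = -9
n2.1 (Gita): min(3, 11) = 3
n2.2 (Gita): min(11, 1, 5) = 1
n2.3 (Gita): min(-3, -10, -2) = -10
n2.4 (Gita): min(-4, 1) = -4
n2 (Bob): max(3, 1, -10, -4) = 3
n3.1 (Gita): min(19, 2) = 2
n3.2 (Gita): min(0, -20, 2) = -20
n3.3 (Gita): min(-13, 13) = -13
n3 (Bob): max(2, -20, -13) = 2
r (Gita): min(-9, 3, 2) = -9
Gita at r wants the lowest of {n1=-9, n2=3, n3=2}, so chooses n1.

n1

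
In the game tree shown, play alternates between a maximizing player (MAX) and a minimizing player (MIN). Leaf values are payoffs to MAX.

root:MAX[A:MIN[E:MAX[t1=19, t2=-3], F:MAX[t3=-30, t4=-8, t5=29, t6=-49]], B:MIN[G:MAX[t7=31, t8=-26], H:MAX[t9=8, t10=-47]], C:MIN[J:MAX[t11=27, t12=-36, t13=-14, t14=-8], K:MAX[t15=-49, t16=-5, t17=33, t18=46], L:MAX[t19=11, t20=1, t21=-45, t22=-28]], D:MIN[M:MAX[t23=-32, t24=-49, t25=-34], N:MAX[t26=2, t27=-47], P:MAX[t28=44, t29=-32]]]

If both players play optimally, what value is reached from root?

E (MAX): max(19, -3) = 19
F (MAX): max(-30, -8, 29, -49) = 29
A (MIN): min(19, 29) = 19
G (MAX): max(31, -26) = 31
H (MAX): max(8, -47) = 8
B (MIN): min(31, 8) = 8
J (MAX): max(27, -36, -14, -8) = 27
K (MAX): max(-49, -5, 33, 46) = 46
L (MAX): max(11, 1, -45, -28) = 11
C (MIN): min(27, 46, 11) = 11
M (MAX): max(-32, -49, -34) = -32
N (MAX): max(2, -47) = 2
P (MAX): max(44, -32) = 44
D (MIN): min(-32, 2, 44) = -32
root (MAX): max(19, 8, 11, -32) = 19

19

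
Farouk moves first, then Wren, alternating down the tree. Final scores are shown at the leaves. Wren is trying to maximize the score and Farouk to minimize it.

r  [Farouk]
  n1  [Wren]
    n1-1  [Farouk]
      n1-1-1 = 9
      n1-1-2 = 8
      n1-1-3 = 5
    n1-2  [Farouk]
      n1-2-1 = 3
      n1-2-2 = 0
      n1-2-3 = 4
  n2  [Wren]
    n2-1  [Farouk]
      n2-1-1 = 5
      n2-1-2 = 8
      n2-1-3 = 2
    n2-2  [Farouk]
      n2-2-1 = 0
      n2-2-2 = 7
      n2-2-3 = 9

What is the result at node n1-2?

n1-2 (Farouk): min(3, 0, 4) = 0

0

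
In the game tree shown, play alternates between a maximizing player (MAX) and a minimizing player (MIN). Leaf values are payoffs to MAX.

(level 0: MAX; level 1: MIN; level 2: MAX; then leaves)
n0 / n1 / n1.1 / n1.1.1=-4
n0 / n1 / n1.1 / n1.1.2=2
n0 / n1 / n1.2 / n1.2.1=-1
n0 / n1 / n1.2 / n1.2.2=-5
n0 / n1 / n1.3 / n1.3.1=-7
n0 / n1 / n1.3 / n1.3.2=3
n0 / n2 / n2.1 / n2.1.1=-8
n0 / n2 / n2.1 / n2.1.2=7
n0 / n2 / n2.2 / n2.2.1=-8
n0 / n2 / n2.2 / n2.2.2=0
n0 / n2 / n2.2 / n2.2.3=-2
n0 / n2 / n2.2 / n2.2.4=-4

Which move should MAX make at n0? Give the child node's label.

n2

n1.1 (MAX): max(-4, 2) = 2
n1.2 (MAX): max(-1, -5) = -1
n1.3 (MAX): max(-7, 3) = 3
n1 (MIN): min(2, -1, 3) = -1
n2.1 (MAX): max(-8, 7) = 7
n2.2 (MAX): max(-8, 0, -2, -4) = 0
n2 (MIN): min(7, 0) = 0
n0 (MAX): max(-1, 0) = 0
MAX at n0 wants the highest of {n1=-1, n2=0}, so chooses n2.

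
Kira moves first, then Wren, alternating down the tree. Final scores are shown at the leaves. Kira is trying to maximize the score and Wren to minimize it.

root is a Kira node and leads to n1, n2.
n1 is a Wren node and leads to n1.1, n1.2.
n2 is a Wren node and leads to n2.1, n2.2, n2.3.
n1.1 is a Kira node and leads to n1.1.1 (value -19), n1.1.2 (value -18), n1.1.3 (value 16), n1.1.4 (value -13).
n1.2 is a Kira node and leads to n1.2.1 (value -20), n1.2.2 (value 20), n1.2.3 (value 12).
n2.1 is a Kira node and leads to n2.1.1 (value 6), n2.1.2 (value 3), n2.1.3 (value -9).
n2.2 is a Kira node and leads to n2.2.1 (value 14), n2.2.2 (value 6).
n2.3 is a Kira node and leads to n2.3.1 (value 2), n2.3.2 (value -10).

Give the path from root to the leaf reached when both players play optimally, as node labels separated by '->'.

root -> n1 -> n1.1 -> n1.1.3

n1.1 (Kira): max(-19, -18, 16, -13) = 16
n1.2 (Kira): max(-20, 20, 12) = 20
n1 (Wren): min(16, 20) = 16
n2.1 (Kira): max(6, 3, -9) = 6
n2.2 (Kira): max(14, 6) = 14
n2.3 (Kira): max(2, -10) = 2
n2 (Wren): min(6, 14, 2) = 2
root (Kira): max(16, 2) = 16
At root, Kira picks n1 (highest: 16).
At n1, Wren picks n1.1 (lowest: 16).
At n1.1, Kira picks n1.1.3 (highest: 16).
Terminal value 16.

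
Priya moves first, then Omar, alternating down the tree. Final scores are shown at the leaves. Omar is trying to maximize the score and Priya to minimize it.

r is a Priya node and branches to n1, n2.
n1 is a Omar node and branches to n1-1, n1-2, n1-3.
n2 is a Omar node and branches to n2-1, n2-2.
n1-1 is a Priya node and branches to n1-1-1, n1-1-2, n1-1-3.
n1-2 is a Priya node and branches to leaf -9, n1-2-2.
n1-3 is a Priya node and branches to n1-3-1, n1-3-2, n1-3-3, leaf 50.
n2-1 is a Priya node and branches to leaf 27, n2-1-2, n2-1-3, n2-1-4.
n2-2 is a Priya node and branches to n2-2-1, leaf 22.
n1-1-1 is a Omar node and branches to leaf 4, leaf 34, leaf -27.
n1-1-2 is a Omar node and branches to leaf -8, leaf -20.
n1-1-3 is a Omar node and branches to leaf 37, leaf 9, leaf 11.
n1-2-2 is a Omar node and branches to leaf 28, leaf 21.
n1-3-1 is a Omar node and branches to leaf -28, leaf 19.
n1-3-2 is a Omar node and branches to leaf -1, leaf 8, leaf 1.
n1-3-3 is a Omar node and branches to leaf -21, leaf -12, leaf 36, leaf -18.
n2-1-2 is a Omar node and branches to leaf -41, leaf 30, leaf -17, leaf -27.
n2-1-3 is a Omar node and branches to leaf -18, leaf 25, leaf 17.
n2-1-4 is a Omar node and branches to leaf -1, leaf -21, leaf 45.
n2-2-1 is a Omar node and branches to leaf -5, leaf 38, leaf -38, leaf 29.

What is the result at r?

n1-1-1 (Omar): max(4, 34, -27) = 34
n1-1-2 (Omar): max(-8, -20) = -8
n1-1-3 (Omar): max(37, 9, 11) = 37
n1-1 (Priya): min(34, -8, 37) = -8
n1-2-2 (Omar): max(28, 21) = 28
n1-2 (Priya): min(-9, 28) = -9
n1-3-1 (Omar): max(-28, 19) = 19
n1-3-2 (Omar): max(-1, 8, 1) = 8
n1-3-3 (Omar): max(-21, -12, 36, -18) = 36
n1-3 (Priya): min(19, 8, 36, 50) = 8
n1 (Omar): max(-8, -9, 8) = 8
n2-1-2 (Omar): max(-41, 30, -17, -27) = 30
n2-1-3 (Omar): max(-18, 25, 17) = 25
n2-1-4 (Omar): max(-1, -21, 45) = 45
n2-1 (Priya): min(27, 30, 25, 45) = 25
n2-2-1 (Omar): max(-5, 38, -38, 29) = 38
n2-2 (Priya): min(38, 22) = 22
n2 (Omar): max(25, 22) = 25
r (Priya): min(8, 25) = 8

8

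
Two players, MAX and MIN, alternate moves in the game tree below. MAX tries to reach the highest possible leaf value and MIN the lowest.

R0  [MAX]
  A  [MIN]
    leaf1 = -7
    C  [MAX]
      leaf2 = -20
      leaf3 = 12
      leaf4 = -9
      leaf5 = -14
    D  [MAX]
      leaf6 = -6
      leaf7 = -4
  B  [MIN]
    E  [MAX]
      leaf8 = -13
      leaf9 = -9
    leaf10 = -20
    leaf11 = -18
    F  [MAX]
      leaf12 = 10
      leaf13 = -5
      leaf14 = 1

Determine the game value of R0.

-7

C (MAX): max(-20, 12, -9, -14) = 12
D (MAX): max(-6, -4) = -4
A (MIN): min(-7, 12, -4) = -7
E (MAX): max(-13, -9) = -9
F (MAX): max(10, -5, 1) = 10
B (MIN): min(-9, -20, -18, 10) = -20
R0 (MAX): max(-7, -20) = -7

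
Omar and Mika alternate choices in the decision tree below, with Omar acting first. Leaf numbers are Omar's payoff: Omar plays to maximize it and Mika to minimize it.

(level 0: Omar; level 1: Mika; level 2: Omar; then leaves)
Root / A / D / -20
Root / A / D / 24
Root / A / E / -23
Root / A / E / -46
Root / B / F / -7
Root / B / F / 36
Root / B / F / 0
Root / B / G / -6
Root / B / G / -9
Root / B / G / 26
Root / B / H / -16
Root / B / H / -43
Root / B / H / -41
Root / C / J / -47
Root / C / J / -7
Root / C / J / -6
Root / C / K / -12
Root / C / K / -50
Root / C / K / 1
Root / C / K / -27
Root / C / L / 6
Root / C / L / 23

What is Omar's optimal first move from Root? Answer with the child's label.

D (Omar): max(-20, 24) = 24
E (Omar): max(-23, -46) = -23
A (Mika): min(24, -23) = -23
F (Omar): max(-7, 36, 0) = 36
G (Omar): max(-6, -9, 26) = 26
H (Omar): max(-16, -43, -41) = -16
B (Mika): min(36, 26, -16) = -16
J (Omar): max(-47, -7, -6) = -6
K (Omar): max(-12, -50, 1, -27) = 1
L (Omar): max(6, 23) = 23
C (Mika): min(-6, 1, 23) = -6
Root (Omar): max(-23, -16, -6) = -6
Omar at Root wants the highest of {A=-23, B=-16, C=-6}, so chooses C.

C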